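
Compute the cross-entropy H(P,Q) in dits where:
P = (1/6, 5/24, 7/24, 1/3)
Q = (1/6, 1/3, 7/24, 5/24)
0.6122 dits

Cross-entropy: H(P,Q) = -Σ p(x) log q(x)

Alternatively: H(P,Q) = H(P) + D_KL(P||Q)
H(P) = 0.5867 dits
D_KL(P||Q) = 0.0255 dits

H(P,Q) = 0.5867 + 0.0255 = 0.6122 dits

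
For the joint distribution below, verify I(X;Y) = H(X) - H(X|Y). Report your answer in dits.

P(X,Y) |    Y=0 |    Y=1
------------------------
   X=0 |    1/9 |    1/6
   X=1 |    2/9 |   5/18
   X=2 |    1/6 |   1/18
I(X;Y) = 0.0164 dits

Mutual information has multiple equivalent forms:
- I(X;Y) = H(X) - H(X|Y)
- I(X;Y) = H(Y) - H(Y|X)
- I(X;Y) = H(X) + H(Y) - H(X,Y)

Computing all quantities:
H(X) = 0.4502, H(Y) = 0.3010, H(X,Y) = 0.7348
H(X|Y) = 0.4338, H(Y|X) = 0.2846

Verification:
H(X) - H(X|Y) = 0.4502 - 0.4338 = 0.0164
H(Y) - H(Y|X) = 0.3010 - 0.2846 = 0.0164
H(X) + H(Y) - H(X,Y) = 0.4502 + 0.3010 - 0.7348 = 0.0164

All forms give I(X;Y) = 0.0164 dits. ✓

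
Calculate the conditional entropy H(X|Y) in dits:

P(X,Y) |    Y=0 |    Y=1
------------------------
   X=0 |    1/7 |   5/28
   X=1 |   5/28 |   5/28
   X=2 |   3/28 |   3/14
0.4723 dits

Using the chain rule: H(X|Y) = H(X,Y) - H(Y)

First, compute H(X,Y) = 0.7688 dits

Marginal P(Y) = (3/7, 4/7)
H(Y) = 0.2966 dits

H(X|Y) = H(X,Y) - H(Y) = 0.7688 - 0.2966 = 0.4723 dits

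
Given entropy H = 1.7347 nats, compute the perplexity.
5.6672

Perplexity is e^H (or exp(H) for natural log).

H = 1.7347 nats
Perplexity = e^1.7347 = 5.6672

Interpretation: The model's uncertainty is equivalent to choosing uniformly among 5.7 options.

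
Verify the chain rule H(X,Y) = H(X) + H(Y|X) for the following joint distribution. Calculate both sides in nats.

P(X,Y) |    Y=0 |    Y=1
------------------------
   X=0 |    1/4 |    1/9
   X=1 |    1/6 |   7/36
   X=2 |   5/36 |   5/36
H(X,Y) = 1.7561, H(X) = 1.0914, H(Y|X) = 0.6647 (all in nats)

Chain rule: H(X,Y) = H(X) + H(Y|X)

Left side — joint entropy directly:
H(X,Y) = -Σ p(x,y) log p(x,y) = 1.7561 nats

Right side — compute H(Y|X) from the conditional distributions:
P(X) = (13/36, 13/36, 5/18), so H(X) = 1.0914 nats
H(Y|X) = Σ_x P(X=x) · H(Y|X=x):
  P(Y|X=0) = (9/13, 4/13), H(Y|X=0) = 0.6172, weight P(X=0) = 13/36
  P(Y|X=1) = (6/13, 7/13), H(Y|X=1) = 0.6902, weight P(X=1) = 13/36
  P(Y|X=2) = (1/2, 1/2), H(Y|X=2) = 0.6931, weight P(X=2) = 5/18
H(Y|X) = 0.6647 nats

H(X) + H(Y|X) = 1.0914 + 0.6647 = 1.7561 nats

Both sides equal 1.7561 nats. ✓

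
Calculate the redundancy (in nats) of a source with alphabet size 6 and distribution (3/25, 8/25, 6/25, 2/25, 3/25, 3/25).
0.1193 nats

Redundancy measures how far a source is from maximum entropy:
R = H_max - H(X)

Maximum entropy for 6 symbols: H_max = log_e(6) = 1.7918 nats
Actual entropy: H(X) = 1.6725 nats
Redundancy: R = 1.7918 - 1.6725 = 0.1193 nats

This redundancy represents potential for compression: the source could be compressed by 0.1193 nats per symbol.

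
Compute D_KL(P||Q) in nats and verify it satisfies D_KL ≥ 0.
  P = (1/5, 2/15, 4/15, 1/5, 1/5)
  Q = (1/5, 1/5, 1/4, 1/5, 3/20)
0.0207 nats

KL divergence satisfies the Gibbs inequality: D_KL(P||Q) ≥ 0 for all distributions P, Q.

D_KL(P||Q) = Σ p(x) log(p(x)/q(x))
Term by term:
  x=0: 1/5 × log_e[(1/5)/(1/5)] = 0.0000
  x=1: 2/15 × log_e[(2/15)/(1/5)] = -0.0541
  x=2: 4/15 × log_e[(4/15)/(1/4)] = 0.0172
  x=3: 1/5 × log_e[(1/5)/(1/5)] = 0.0000
  x=4: 1/5 × log_e[(1/5)/(3/20)] = 0.0575
D_KL(P||Q) = 0.0207 nats

D_KL(P||Q) = 0.0207 ≥ 0 ✓

This non-negativity is a fundamental property: relative entropy cannot be negative because it measures how different Q is from P.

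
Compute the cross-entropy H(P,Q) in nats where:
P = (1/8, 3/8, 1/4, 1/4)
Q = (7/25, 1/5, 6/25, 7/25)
1.4377 nats

Cross-entropy: H(P,Q) = -Σ p(x) log q(x)

Alternatively: H(P,Q) = H(P) + D_KL(P||Q)
H(P) = 1.3209 nats
D_KL(P||Q) = 0.1168 nats

H(P,Q) = 1.3209 + 0.1168 = 1.4377 nats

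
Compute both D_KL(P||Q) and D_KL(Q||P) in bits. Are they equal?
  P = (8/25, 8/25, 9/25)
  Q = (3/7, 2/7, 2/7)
D_KL(P||Q) = 0.0375, D_KL(Q||P) = 0.0386

KL divergence is not symmetric: D_KL(P||Q) ≠ D_KL(Q||P) in general.

D_KL(P||Q) = 0.0375 bits
D_KL(Q||P) = 0.0386 bits

No, they are not equal!

This asymmetry is why KL divergence is not a true distance metric.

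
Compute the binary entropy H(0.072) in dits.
0.1124 dits

The binary entropy function is:
H(p) = -p log(p) - (1-p) log(1-p)

H(0.072) = -0.072 × log_10(0.072) - 0.928 × log_10(0.928)
H(0.072) = 0.1124 dits

Note: Binary entropy is maximized at p=0.5 (H=1 bit) and minimized at p=0 or p=1 (H=0).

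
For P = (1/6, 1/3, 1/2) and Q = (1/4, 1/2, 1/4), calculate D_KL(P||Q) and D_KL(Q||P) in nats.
D_KL(P||Q) = 0.1438, D_KL(Q||P) = 0.1308

KL divergence is not symmetric: D_KL(P||Q) ≠ D_KL(Q||P) in general.

D_KL(P||Q) = 0.1438 nats
D_KL(Q||P) = 0.1308 nats

No, they are not equal!

This asymmetry is why KL divergence is not a true distance metric.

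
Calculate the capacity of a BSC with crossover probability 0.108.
0.5061 bits

For a binary symmetric channel (BSC) with error probability p:
Capacity C = 1 - H(p) bits per symbol

where H(p) = -p log₂(p) - (1-p) log₂(1-p) is the binary entropy function.

H(0.108) = 0.4939 bits
C = 1 - 0.4939 = 0.5061 bits per symbol

This means we can reliably transmit up to 0.5061 bits of information per channel use.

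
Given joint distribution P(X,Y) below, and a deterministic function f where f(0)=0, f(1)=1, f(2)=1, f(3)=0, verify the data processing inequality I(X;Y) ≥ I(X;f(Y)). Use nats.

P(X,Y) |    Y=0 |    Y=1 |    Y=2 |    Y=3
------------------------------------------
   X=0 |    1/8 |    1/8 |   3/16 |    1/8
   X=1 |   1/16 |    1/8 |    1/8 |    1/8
I(X;Y) = 0.0091, I(X;f(Y)) = 0.0001, inequality holds: 0.0091 ≥ 0.0001

Data Processing Inequality: For any Markov chain X → Y → Z, we have I(X;Y) ≥ I(X;Z).

Here Z = f(Y) is a deterministic function of Y, forming X → Y → Z.

Original I(X;Y) = 0.0091 nats

After applying f:
P(X,Z) where Z=f(Y):
- P(X,Z=0) = P(X,Y=0) + P(X,Y=3)
- P(X,Z=1) = P(X,Y=1) + P(X,Y=2)

I(X;Z) = I(X;f(Y)) = 0.0001 nats

Verification: 0.0091 ≥ 0.0001 ✓

Information cannot be created by processing; the function f can only lose information about X.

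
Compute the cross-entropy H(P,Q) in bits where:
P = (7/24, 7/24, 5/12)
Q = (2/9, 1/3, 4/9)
1.5826 bits

Cross-entropy: H(P,Q) = -Σ p(x) log q(x)

Alternatively: H(P,Q) = H(P) + D_KL(P||Q)
H(P) = 1.5632 bits
D_KL(P||Q) = 0.0194 bits

H(P,Q) = 1.5632 + 0.0194 = 1.5826 bits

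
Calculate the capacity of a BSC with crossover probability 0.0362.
0.7754 bits

For a binary symmetric channel (BSC) with error probability p:
Capacity C = 1 - H(p) bits per symbol

where H(p) = -p log₂(p) - (1-p) log₂(1-p) is the binary entropy function.

H(0.0362) = 0.2246 bits
C = 1 - 0.2246 = 0.7754 bits per symbol

This means we can reliably transmit up to 0.7754 bits of information per channel use.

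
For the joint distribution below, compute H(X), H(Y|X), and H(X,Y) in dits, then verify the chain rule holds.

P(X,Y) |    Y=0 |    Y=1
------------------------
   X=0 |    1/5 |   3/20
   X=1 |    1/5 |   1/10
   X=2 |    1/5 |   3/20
H(X,Y) = 0.7666, H(X) = 0.4760, H(Y|X) = 0.2905 (all in dits)

Chain rule: H(X,Y) = H(X) + H(Y|X)

Left side — joint entropy directly:
H(X,Y) = -Σ p(x,y) log p(x,y) = 0.7666 dits

Right side — compute H(Y|X) from the conditional distributions:
P(X) = (7/20, 3/10, 7/20), so H(X) = 0.4760 dits
H(Y|X) = Σ_x P(X=x) · H(Y|X=x):
  P(Y|X=0) = (4/7, 3/7), H(Y|X=0) = 0.2966, weight P(X=0) = 7/20
  P(Y|X=1) = (2/3, 1/3), H(Y|X=1) = 0.2764, weight P(X=1) = 3/10
  P(Y|X=2) = (4/7, 3/7), H(Y|X=2) = 0.2966, weight P(X=2) = 7/20
H(Y|X) = 0.2905 dits

H(X) + H(Y|X) = 0.4760 + 0.2905 = 0.7666 dits

Both sides equal 0.7666 dits. ✓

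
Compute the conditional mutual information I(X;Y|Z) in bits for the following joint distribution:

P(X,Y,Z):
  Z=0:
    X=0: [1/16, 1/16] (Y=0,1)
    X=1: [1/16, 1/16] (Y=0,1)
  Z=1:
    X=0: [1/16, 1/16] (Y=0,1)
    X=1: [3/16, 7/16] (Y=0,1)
0.0129 bits

Conditional mutual information: I(X;Y|Z) = H(X|Z) + H(Y|Z) - H(X,Y|Z)

H(Z) = 0.8113
H(X,Z) = 1.5488 → H(X|Z) = 0.7375
H(Y,Z) = 1.7500 → H(Y|Z) = 0.9387
H(X,Y,Z) = 2.4746 → H(X,Y|Z) = 1.6633

I(X;Y|Z) = 0.7375 + 0.9387 - 1.6633 = 0.0129 bits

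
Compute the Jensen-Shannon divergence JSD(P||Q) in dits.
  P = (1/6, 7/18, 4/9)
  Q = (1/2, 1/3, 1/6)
0.0336 dits

Jensen-Shannon divergence is:
JSD(P||Q) = 0.5 × D_KL(P||M) + 0.5 × D_KL(Q||M)
where M = 0.5 × (P + Q) is the mixture distribution.

M = 0.5 × (1/6, 7/18, 4/9) + 0.5 × (1/2, 1/3, 1/6) = (1/3, 13/36, 11/36)

D_KL(P||M) = 0.0347 dits
D_KL(Q||M) = 0.0326 dits

JSD(P||Q) = 0.5 × 0.0347 + 0.5 × 0.0326 = 0.0336 dits

Unlike KL divergence, JSD is symmetric and bounded: 0 ≤ JSD ≤ log(2).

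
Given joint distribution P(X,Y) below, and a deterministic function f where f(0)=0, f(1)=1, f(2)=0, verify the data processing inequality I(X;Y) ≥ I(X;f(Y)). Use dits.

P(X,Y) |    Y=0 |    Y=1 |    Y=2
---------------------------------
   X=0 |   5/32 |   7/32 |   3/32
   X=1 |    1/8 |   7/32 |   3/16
I(X;Y) = 0.0068, I(X;f(Y)) = 0.0007, inequality holds: 0.0068 ≥ 0.0007

Data Processing Inequality: For any Markov chain X → Y → Z, we have I(X;Y) ≥ I(X;Z).

Here Z = f(Y) is a deterministic function of Y, forming X → Y → Z.

Original I(X;Y) = 0.0068 dits

After applying f:
P(X,Z) where Z=f(Y):
- P(X,Z=0) = P(X,Y=0) + P(X,Y=2)
- P(X,Z=1) = P(X,Y=1)

I(X;Z) = I(X;f(Y)) = 0.0007 dits

Verification: 0.0068 ≥ 0.0007 ✓

Information cannot be created by processing; the function f can only lose information about X.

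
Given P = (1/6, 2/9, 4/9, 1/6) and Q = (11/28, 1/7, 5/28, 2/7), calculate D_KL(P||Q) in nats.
0.2707 nats

KL divergence: D_KL(P||Q) = Σ p(x) log(p(x)/q(x))

Computing term by term:
  x=0: 1/6 × log_e[(1/6)/(11/28)] = 1/6 × -0.8575 = -0.1429
  x=1: 2/9 × log_e[(2/9)/(1/7)] = 2/9 × 0.4418 = 0.0982
  x=2: 4/9 × log_e[(4/9)/(5/28)] = 4/9 × 0.9118 = 0.4053
  x=3: 1/6 × log_e[(1/6)/(2/7)] = 1/6 × -0.5390 = -0.0898

D_KL(P||Q) = 0.2707 nats

Note: KL divergence is always non-negative and equals 0 iff P = Q.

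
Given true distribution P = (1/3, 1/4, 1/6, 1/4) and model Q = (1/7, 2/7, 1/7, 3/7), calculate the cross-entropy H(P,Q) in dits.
0.6506 dits

Cross-entropy: H(P,Q) = -Σ p(x) log q(x)

Alternatively: H(P,Q) = H(P) + D_KL(P||Q)
H(P) = 0.5898 dits
D_KL(P||Q) = 0.0608 dits

H(P,Q) = 0.5898 + 0.0608 = 0.6506 dits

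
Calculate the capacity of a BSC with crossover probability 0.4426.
0.0095 bits

For a binary symmetric channel (BSC) with error probability p:
Capacity C = 1 - H(p) bits per symbol

where H(p) = -p log₂(p) - (1-p) log₂(1-p) is the binary entropy function.

H(0.4426) = 0.9905 bits
C = 1 - 0.9905 = 0.0095 bits per symbol

This means we can reliably transmit up to 0.0095 bits of information per channel use.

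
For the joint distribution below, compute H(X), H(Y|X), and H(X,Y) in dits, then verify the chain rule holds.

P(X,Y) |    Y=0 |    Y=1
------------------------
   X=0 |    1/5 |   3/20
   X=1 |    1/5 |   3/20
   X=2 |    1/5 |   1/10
H(X,Y) = 0.7666, H(X) = 0.4760, H(Y|X) = 0.2905 (all in dits)

Chain rule: H(X,Y) = H(X) + H(Y|X)

Left side — joint entropy directly:
H(X,Y) = -Σ p(x,y) log p(x,y) = 0.7666 dits

Right side — compute H(Y|X) from the conditional distributions:
P(X) = (7/20, 7/20, 3/10), so H(X) = 0.4760 dits
H(Y|X) = Σ_x P(X=x) · H(Y|X=x):
  P(Y|X=0) = (4/7, 3/7), H(Y|X=0) = 0.2966, weight P(X=0) = 7/20
  P(Y|X=1) = (4/7, 3/7), H(Y|X=1) = 0.2966, weight P(X=1) = 7/20
  P(Y|X=2) = (2/3, 1/3), H(Y|X=2) = 0.2764, weight P(X=2) = 3/10
H(Y|X) = 0.2905 dits

H(X) + H(Y|X) = 0.4760 + 0.2905 = 0.7666 dits

Both sides equal 0.7666 dits. ✓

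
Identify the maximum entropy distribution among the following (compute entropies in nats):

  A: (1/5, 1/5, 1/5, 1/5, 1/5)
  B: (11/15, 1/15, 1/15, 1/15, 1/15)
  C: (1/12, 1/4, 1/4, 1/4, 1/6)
A

For a discrete distribution over n outcomes, entropy is maximized by the uniform distribution.

Computing entropies:
H(A) = 1.6094 nats
H(B) = 0.9496 nats
H(C) = 1.5454 nats

The uniform distribution (where all probabilities equal 1/5) achieves the maximum entropy of log_e(5) = 1.6094 nats.

Distribution A has the highest entropy.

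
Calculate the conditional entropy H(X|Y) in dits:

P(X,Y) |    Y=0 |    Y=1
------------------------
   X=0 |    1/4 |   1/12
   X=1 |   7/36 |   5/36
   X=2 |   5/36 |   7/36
0.4602 dits

Using the chain rule: H(X|Y) = H(X,Y) - H(Y)

First, compute H(X,Y) = 0.7552 dits

Marginal P(Y) = (7/12, 5/12)
H(Y) = 0.2950 dits

H(X|Y) = H(X,Y) - H(Y) = 0.7552 - 0.2950 = 0.4602 dits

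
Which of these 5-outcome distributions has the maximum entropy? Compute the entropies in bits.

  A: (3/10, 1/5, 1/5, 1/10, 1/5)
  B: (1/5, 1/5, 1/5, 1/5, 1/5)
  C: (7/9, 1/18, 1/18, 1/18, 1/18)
B

For a discrete distribution over n outcomes, entropy is maximized by the uniform distribution.

Computing entropies:
H(A) = 2.2464 bits
H(B) = 2.3219 bits
H(C) = 1.2086 bits

The uniform distribution (where all probabilities equal 1/5) achieves the maximum entropy of log_2(5) = 2.3219 bits.

Distribution B has the highest entropy.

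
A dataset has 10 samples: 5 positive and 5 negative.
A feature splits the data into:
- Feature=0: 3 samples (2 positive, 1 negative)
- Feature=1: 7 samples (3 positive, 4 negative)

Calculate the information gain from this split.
0.0349 bits

Information Gain = H(Y) - H(Y|Feature)

Before split:
P(positive) = 5/10 = 0.5000
H(Y) = 1.0000 bits

After split:
Feature=0: H = 0.9183 bits (weight = 3/10)
Feature=1: H = 0.9852 bits (weight = 7/10)
H(Y|Feature) = (3/10)×0.9183 + (7/10)×0.9852 = 0.9651 bits

Information Gain = 1.0000 - 0.9651 = 0.0349 bits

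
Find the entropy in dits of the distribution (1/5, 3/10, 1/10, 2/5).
0.5558 dits

Shannon entropy is H(X) = -Σ p(x) log p(x).

For P = (1/5, 3/10, 1/10, 2/5):
H = -1/5 × log_10(1/5) -3/10 × log_10(3/10) -1/10 × log_10(1/10) -2/5 × log_10(2/5)
H = 0.5558 dits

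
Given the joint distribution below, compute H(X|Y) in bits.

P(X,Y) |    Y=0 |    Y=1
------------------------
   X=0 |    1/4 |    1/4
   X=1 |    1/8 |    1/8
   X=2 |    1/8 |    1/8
1.5000 bits

Using the chain rule: H(X|Y) = H(X,Y) - H(Y)

First, compute H(X,Y) = 2.5000 bits

Marginal P(Y) = (1/2, 1/2)
H(Y) = 1.0000 bits

H(X|Y) = H(X,Y) - H(Y) = 2.5000 - 1.0000 = 1.5000 bits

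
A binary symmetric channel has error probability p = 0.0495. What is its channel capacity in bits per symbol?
0.7157 bits

For a binary symmetric channel (BSC) with error probability p:
Capacity C = 1 - H(p) bits per symbol

where H(p) = -p log₂(p) - (1-p) log₂(1-p) is the binary entropy function.

H(0.0495) = 0.2843 bits
C = 1 - 0.2843 = 0.7157 bits per symbol

This means we can reliably transmit up to 0.7157 bits of information per channel use.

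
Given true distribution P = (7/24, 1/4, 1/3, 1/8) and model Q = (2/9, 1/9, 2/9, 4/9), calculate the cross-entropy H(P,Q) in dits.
0.6908 dits

Cross-entropy: H(P,Q) = -Σ p(x) log q(x)

Alternatively: H(P,Q) = H(P) + D_KL(P||Q)
H(P) = 0.5785 dits
D_KL(P||Q) = 0.1123 dits

H(P,Q) = 0.5785 + 0.1123 = 0.6908 dits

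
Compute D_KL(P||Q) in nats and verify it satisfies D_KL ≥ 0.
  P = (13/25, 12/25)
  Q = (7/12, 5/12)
0.0082 nats

KL divergence satisfies the Gibbs inequality: D_KL(P||Q) ≥ 0 for all distributions P, Q.

D_KL(P||Q) = Σ p(x) log(p(x)/q(x))
Term by term:
  x=0: 13/25 × log_e[(13/25)/(7/12)] = -0.0598
  x=1: 12/25 × log_e[(12/25)/(5/12)] = 0.0679
D_KL(P||Q) = 0.0082 nats

D_KL(P||Q) = 0.0082 ≥ 0 ✓

This non-negativity is a fundamental property: relative entropy cannot be negative because it measures how different Q is from P.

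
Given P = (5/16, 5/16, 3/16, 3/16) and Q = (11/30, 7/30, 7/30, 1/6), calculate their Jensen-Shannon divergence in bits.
0.0080 bits

Jensen-Shannon divergence is:
JSD(P||Q) = 0.5 × D_KL(P||M) + 0.5 × D_KL(Q||M)
where M = 0.5 × (P + Q) is the mixture distribution.

M = 0.5 × (5/16, 5/16, 3/16, 3/16) + 0.5 × (11/30, 7/30, 7/30, 1/6) = (0.339583, 0.272917, 0.210417, 0.177083)

D_KL(P||M) = 0.0079 bits
D_KL(Q||M) = 0.0081 bits

JSD(P||Q) = 0.5 × 0.0079 + 0.5 × 0.0081 = 0.0080 bits

Unlike KL divergence, JSD is symmetric and bounded: 0 ≤ JSD ≤ log(2).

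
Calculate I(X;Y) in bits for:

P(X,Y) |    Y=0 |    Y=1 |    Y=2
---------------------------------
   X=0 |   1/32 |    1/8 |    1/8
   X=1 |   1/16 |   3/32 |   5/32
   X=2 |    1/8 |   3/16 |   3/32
0.0624 bits

Mutual information: I(X;Y) = H(X) + H(Y) - H(X,Y)

Marginals:
P(X) = (9/32, 5/16, 13/32), H(X) = 1.5671 bits
P(Y) = (7/32, 13/32, 3/8), H(Y) = 1.5382 bits

Joint entropy: H(X,Y) = 3.0428 bits

I(X;Y) = 1.5671 + 1.5382 - 3.0428 = 0.0624 bits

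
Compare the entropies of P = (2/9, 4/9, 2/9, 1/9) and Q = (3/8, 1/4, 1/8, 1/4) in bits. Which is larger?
Q

Computing entropies in bits:
H(P) = 1.8366
H(Q) = 1.9056

Distribution Q has higher entropy.

Intuition: The distribution closer to uniform (more spread out) has higher entropy.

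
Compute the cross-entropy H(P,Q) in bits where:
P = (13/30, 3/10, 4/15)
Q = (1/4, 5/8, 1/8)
1.8701 bits

Cross-entropy: H(P,Q) = -Σ p(x) log q(x)

Alternatively: H(P,Q) = H(P) + D_KL(P||Q)
H(P) = 1.5524 bits
D_KL(P||Q) = 0.3177 bits

H(P,Q) = 1.5524 + 0.3177 = 1.8701 bits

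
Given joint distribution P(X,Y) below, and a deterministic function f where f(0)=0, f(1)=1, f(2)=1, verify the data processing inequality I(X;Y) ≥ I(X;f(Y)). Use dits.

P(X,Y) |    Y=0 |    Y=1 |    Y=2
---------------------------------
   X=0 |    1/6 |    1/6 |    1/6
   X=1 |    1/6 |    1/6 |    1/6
I(X;Y) = 0.0000, I(X;f(Y)) = 0.0000, inequality holds: 0.0000 ≥ 0.0000

Data Processing Inequality: For any Markov chain X → Y → Z, we have I(X;Y) ≥ I(X;Z).

Here Z = f(Y) is a deterministic function of Y, forming X → Y → Z.

Original I(X;Y) = 0.0000 dits

After applying f:
P(X,Z) where Z=f(Y):
- P(X,Z=0) = P(X,Y=0)
- P(X,Z=1) = P(X,Y=1) + P(X,Y=2)

I(X;Z) = I(X;f(Y)) = 0.0000 dits

Verification: 0.0000 ≥ 0.0000 ✓

Information cannot be created by processing; the function f can only lose information about X.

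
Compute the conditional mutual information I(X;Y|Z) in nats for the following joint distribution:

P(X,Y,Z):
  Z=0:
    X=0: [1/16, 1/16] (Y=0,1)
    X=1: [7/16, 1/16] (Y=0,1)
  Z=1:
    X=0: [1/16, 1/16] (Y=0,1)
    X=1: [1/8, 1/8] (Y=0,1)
0.0377 nats

Conditional mutual information: I(X;Y|Z) = H(X|Z) + H(Y|Z) - H(X,Y|Z)

H(Z) = 0.6616
H(X,Z) = 1.2130 → H(X|Z) = 0.5514
H(Y,Z) = 1.2342 → H(Y|Z) = 0.5727
H(X,Y,Z) = 1.7480 → H(X,Y|Z) = 1.0864

I(X;Y|Z) = 0.5514 + 0.5727 - 1.0864 = 0.0377 nats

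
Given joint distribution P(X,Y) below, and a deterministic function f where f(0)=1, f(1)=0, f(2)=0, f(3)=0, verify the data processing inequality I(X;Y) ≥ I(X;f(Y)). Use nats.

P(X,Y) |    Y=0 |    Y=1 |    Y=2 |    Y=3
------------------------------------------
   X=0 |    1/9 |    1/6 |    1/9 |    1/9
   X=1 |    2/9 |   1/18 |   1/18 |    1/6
I(X;Y) = 0.0630, I(X;f(Y)) = 0.0282, inequality holds: 0.0630 ≥ 0.0282

Data Processing Inequality: For any Markov chain X → Y → Z, we have I(X;Y) ≥ I(X;Z).

Here Z = f(Y) is a deterministic function of Y, forming X → Y → Z.

Original I(X;Y) = 0.0630 nats

After applying f:
P(X,Z) where Z=f(Y):
- P(X,Z=0) = P(X,Y=1) + P(X,Y=2) + P(X,Y=3)
- P(X,Z=1) = P(X,Y=0)

I(X;Z) = I(X;f(Y)) = 0.0282 nats

Verification: 0.0630 ≥ 0.0282 ✓

Information cannot be created by processing; the function f can only lose information about X.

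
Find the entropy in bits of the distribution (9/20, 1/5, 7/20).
1.5129 bits

Shannon entropy is H(X) = -Σ p(x) log p(x).

For P = (9/20, 1/5, 7/20):
H = -9/20 × log_2(9/20) -1/5 × log_2(1/5) -7/20 × log_2(7/20)
H = 1.5129 bits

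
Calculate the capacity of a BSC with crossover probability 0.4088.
0.0241 bits

For a binary symmetric channel (BSC) with error probability p:
Capacity C = 1 - H(p) bits per symbol

where H(p) = -p log₂(p) - (1-p) log₂(1-p) is the binary entropy function.

H(0.4088) = 0.9759 bits
C = 1 - 0.9759 = 0.0241 bits per symbol

This means we can reliably transmit up to 0.0241 bits of information per channel use.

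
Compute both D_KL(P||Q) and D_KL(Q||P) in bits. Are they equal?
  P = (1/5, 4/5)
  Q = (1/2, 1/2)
D_KL(P||Q) = 0.2781, D_KL(Q||P) = 0.3219

KL divergence is not symmetric: D_KL(P||Q) ≠ D_KL(Q||P) in general.

D_KL(P||Q) = 0.2781 bits
D_KL(Q||P) = 0.3219 bits

No, they are not equal!

This asymmetry is why KL divergence is not a true distance metric.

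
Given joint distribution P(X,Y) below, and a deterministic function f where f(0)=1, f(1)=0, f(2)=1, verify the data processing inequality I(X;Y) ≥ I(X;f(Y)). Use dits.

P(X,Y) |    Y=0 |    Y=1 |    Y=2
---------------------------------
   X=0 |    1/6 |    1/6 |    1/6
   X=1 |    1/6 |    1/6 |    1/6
I(X;Y) = 0.0000, I(X;f(Y)) = 0.0000, inequality holds: 0.0000 ≥ 0.0000

Data Processing Inequality: For any Markov chain X → Y → Z, we have I(X;Y) ≥ I(X;Z).

Here Z = f(Y) is a deterministic function of Y, forming X → Y → Z.

Original I(X;Y) = 0.0000 dits

After applying f:
P(X,Z) where Z=f(Y):
- P(X,Z=0) = P(X,Y=1)
- P(X,Z=1) = P(X,Y=0) + P(X,Y=2)

I(X;Z) = I(X;f(Y)) = 0.0000 dits

Verification: 0.0000 ≥ 0.0000 ✓

Information cannot be created by processing; the function f can only lose information about X.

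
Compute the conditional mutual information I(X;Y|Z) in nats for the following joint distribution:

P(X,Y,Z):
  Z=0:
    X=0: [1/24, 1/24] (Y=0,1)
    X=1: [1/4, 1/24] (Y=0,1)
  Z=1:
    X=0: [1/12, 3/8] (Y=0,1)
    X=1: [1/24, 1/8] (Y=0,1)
0.0230 nats

Conditional mutual information: I(X;Y|Z) = H(X|Z) + H(Y|Z) - H(X,Y|Z)

H(Z) = 0.6616
H(X,Z) = 1.2227 → H(X|Z) = 0.5611
H(Y,Z) = 1.1730 → H(Y|Z) = 0.5114
H(X,Y,Z) = 1.7111 → H(X,Y|Z) = 1.0495

I(X;Y|Z) = 0.5611 + 0.5114 - 1.0495 = 0.0230 nats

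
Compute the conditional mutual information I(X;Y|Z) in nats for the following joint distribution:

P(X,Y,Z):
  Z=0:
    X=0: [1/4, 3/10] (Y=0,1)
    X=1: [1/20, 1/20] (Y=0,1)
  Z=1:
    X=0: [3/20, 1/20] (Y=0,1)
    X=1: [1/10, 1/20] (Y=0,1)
0.0018 nats

Conditional mutual information: I(X;Y|Z) = H(X|Z) + H(Y|Z) - H(X,Y|Z)

H(Z) = 0.6474
H(X,Z) = 1.1655 → H(X|Z) = 0.5181
H(Y,Z) = 1.3055 → H(Y|Z) = 0.6580
H(X,Y,Z) = 1.8217 → H(X,Y|Z) = 1.1743

I(X;Y|Z) = 0.5181 + 0.6580 - 1.1743 = 0.0018 nats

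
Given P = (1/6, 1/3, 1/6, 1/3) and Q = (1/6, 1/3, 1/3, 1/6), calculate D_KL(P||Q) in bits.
0.1667 bits

KL divergence: D_KL(P||Q) = Σ p(x) log(p(x)/q(x))

Computing term by term:
  x=0: 1/6 × log_2[(1/6)/(1/6)] = 1/6 × 0.0000 = 0.0000
  x=1: 1/3 × log_2[(1/3)/(1/3)] = 1/3 × 0.0000 = 0.0000
  x=2: 1/6 × log_2[(1/6)/(1/3)] = 1/6 × -1.0000 = -0.1667
  x=3: 1/3 × log_2[(1/3)/(1/6)] = 1/3 × 1.0000 = 0.3333

D_KL(P||Q) = 0.1667 bits

Note: KL divergence is always non-negative and equals 0 iff P = Q.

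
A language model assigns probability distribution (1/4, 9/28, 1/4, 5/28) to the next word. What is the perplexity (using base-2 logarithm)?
3.9181

Perplexity is 2^H (or exp(H) for natural log).

First, H = -Σ p log p = 1.9701 bits
Perplexity = 2^1.9701 = 3.9181

Interpretation: The model's uncertainty is equivalent to choosing uniformly among 3.9 options.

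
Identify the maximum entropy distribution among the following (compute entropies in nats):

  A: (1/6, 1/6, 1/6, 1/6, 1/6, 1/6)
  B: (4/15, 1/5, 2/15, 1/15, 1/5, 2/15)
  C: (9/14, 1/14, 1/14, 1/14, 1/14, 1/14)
A

For a discrete distribution over n outcomes, entropy is maximized by the uniform distribution.

Computing entropies:
H(A) = 1.7918 nats
H(B) = 1.7141 nats
H(C) = 1.2266 nats

The uniform distribution (where all probabilities equal 1/6) achieves the maximum entropy of log_e(6) = 1.7918 nats.

Distribution A has the highest entropy.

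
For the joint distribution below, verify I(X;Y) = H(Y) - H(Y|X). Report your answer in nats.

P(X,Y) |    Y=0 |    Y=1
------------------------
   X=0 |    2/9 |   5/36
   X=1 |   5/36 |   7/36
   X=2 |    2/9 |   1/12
I(X;Y) = 0.0332 nats

Mutual information has multiple equivalent forms:
- I(X;Y) = H(X) - H(X|Y)
- I(X;Y) = H(Y) - H(Y|X)
- I(X;Y) = H(X) + H(Y) - H(X,Y)

Computing all quantities:
H(X) = 1.0963, H(Y) = 0.6792, H(X,Y) = 1.7423
H(X|Y) = 1.0631, H(Y|X) = 0.6460

Verification:
H(X) - H(X|Y) = 1.0963 - 1.0631 = 0.0332
H(Y) - H(Y|X) = 0.6792 - 0.6460 = 0.0332
H(X) + H(Y) - H(X,Y) = 1.0963 + 0.6792 - 1.7423 = 0.0332

All forms give I(X;Y) = 0.0332 nats. ✓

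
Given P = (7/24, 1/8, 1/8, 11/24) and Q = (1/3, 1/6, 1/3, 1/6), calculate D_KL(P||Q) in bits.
0.3840 bits

KL divergence: D_KL(P||Q) = Σ p(x) log(p(x)/q(x))

Computing term by term:
  x=0: 7/24 × log_2[(7/24)/(1/3)] = 7/24 × -0.1926 = -0.0562
  x=1: 1/8 × log_2[(1/8)/(1/6)] = 1/8 × -0.4150 = -0.0519
  x=2: 1/8 × log_2[(1/8)/(1/3)] = 1/8 × -1.4150 = -0.1769
  x=3: 11/24 × log_2[(11/24)/(1/6)] = 11/24 × 1.4594 = 0.6689

D_KL(P||Q) = 0.3840 bits

Note: KL divergence is always non-negative and equals 0 iff P = Q.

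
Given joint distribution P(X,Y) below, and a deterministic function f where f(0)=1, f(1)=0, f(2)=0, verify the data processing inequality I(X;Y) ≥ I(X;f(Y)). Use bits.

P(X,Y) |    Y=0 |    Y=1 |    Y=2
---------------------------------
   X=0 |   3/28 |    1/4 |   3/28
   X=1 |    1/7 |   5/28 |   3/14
I(X;Y) = 0.0349, I(X;f(Y)) = 0.0012, inequality holds: 0.0349 ≥ 0.0012

Data Processing Inequality: For any Markov chain X → Y → Z, we have I(X;Y) ≥ I(X;Z).

Here Z = f(Y) is a deterministic function of Y, forming X → Y → Z.

Original I(X;Y) = 0.0349 bits

After applying f:
P(X,Z) where Z=f(Y):
- P(X,Z=0) = P(X,Y=1) + P(X,Y=2)
- P(X,Z=1) = P(X,Y=0)

I(X;Z) = I(X;f(Y)) = 0.0012 bits

Verification: 0.0349 ≥ 0.0012 ✓

Information cannot be created by processing; the function f can only lose information about X.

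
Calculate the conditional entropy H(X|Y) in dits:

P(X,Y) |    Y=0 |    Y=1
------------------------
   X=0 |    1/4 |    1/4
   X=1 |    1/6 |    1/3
0.2948 dits

Using the chain rule: H(X|Y) = H(X,Y) - H(Y)

First, compute H(X,Y) = 0.5898 dits

Marginal P(Y) = (5/12, 7/12)
H(Y) = 0.2950 dits

H(X|Y) = H(X,Y) - H(Y) = 0.5898 - 0.2950 = 0.2948 dits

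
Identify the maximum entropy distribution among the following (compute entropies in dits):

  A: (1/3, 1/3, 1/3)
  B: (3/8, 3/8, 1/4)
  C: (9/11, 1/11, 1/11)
A

For a discrete distribution over n outcomes, entropy is maximized by the uniform distribution.

Computing entropies:
H(A) = 0.4771 dits
H(B) = 0.4700 dits
H(C) = 0.2606 dits

The uniform distribution (where all probabilities equal 1/3) achieves the maximum entropy of log_10(3) = 0.4771 dits.

Distribution A has the highest entropy.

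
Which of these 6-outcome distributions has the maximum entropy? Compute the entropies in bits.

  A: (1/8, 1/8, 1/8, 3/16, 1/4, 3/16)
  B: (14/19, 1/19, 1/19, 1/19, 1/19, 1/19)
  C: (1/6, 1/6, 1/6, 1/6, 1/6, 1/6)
C

For a discrete distribution over n outcomes, entropy is maximized by the uniform distribution.

Computing entropies:
H(A) = 2.5306 bits
H(B) = 1.4425 bits
H(C) = 2.5850 bits

The uniform distribution (where all probabilities equal 1/6) achieves the maximum entropy of log_2(6) = 2.5850 bits.

Distribution C has the highest entropy.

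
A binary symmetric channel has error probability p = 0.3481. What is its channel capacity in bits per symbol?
0.0676 bits

For a binary symmetric channel (BSC) with error probability p:
Capacity C = 1 - H(p) bits per symbol

where H(p) = -p log₂(p) - (1-p) log₂(1-p) is the binary entropy function.

H(0.3481) = 0.9324 bits
C = 1 - 0.9324 = 0.0676 bits per symbol

This means we can reliably transmit up to 0.0676 bits of information per channel use.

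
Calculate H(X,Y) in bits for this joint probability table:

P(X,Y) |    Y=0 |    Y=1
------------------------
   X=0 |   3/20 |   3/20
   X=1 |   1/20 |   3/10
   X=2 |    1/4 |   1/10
2.3905 bits

Joint entropy is H(X,Y) = -Σ_{x,y} p(x,y) log p(x,y).

Summing over all non-zero entries:
H(X,Y) = -[3/20·log_2(3/20) + 3/20·log_2(3/20) + 1/20·log_2(1/20) + 3/10·log_2(3/10) + 1/4·log_2(1/4) + 1/10·log_2(1/10)]
H(X,Y) = 2.3905 bits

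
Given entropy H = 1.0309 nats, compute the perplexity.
2.8036

Perplexity is e^H (or exp(H) for natural log).

H = 1.0309 nats
Perplexity = e^1.0309 = 2.8036

Interpretation: The model's uncertainty is equivalent to choosing uniformly among 2.8 options.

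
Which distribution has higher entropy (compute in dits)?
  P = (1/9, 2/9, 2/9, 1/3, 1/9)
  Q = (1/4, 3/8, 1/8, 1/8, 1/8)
P

Computing entropies in dits:
H(P) = 0.6614
H(Q) = 0.6489

Distribution P has higher entropy.

Intuition: The distribution closer to uniform (more spread out) has higher entropy.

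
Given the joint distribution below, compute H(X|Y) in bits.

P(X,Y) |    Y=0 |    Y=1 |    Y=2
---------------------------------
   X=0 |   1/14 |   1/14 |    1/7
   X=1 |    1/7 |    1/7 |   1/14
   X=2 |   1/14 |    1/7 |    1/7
1.5157 bits

Using the chain rule: H(X|Y) = H(X,Y) - H(Y)

First, compute H(X,Y) = 3.0931 bits

Marginal P(Y) = (2/7, 5/14, 5/14)
H(Y) = 1.5774 bits

H(X|Y) = H(X,Y) - H(Y) = 3.0931 - 1.5774 = 1.5157 bits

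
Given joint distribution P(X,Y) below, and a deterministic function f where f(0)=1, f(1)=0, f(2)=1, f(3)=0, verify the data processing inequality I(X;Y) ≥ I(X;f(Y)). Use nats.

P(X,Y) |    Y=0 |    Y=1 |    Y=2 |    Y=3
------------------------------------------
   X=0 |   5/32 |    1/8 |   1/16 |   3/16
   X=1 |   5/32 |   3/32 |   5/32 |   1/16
I(X;Y) = 0.0537, I(X;f(Y)) = 0.0329, inequality holds: 0.0537 ≥ 0.0329

Data Processing Inequality: For any Markov chain X → Y → Z, we have I(X;Y) ≥ I(X;Z).

Here Z = f(Y) is a deterministic function of Y, forming X → Y → Z.

Original I(X;Y) = 0.0537 nats

After applying f:
P(X,Z) where Z=f(Y):
- P(X,Z=0) = P(X,Y=1) + P(X,Y=3)
- P(X,Z=1) = P(X,Y=0) + P(X,Y=2)

I(X;Z) = I(X;f(Y)) = 0.0329 nats

Verification: 0.0537 ≥ 0.0329 ✓

Information cannot be created by processing; the function f can only lose information about X.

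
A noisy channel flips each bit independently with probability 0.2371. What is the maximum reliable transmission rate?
0.2098 bits

For a binary symmetric channel (BSC) with error probability p:
Capacity C = 1 - H(p) bits per symbol

where H(p) = -p log₂(p) - (1-p) log₂(1-p) is the binary entropy function.

H(0.2371) = 0.7902 bits
C = 1 - 0.7902 = 0.2098 bits per symbol

This means we can reliably transmit up to 0.2098 bits of information per channel use.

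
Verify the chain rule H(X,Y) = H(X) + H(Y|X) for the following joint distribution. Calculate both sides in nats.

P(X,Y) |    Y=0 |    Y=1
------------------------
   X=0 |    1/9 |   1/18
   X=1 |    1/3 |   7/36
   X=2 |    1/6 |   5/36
H(X,Y) = 1.6621, H(X) = 0.9982, H(Y|X) = 0.6640 (all in nats)

Chain rule: H(X,Y) = H(X) + H(Y|X)

Left side — joint entropy directly:
H(X,Y) = -Σ p(x,y) log p(x,y) = 1.6621 nats

Right side — compute H(Y|X) from the conditional distributions:
P(X) = (1/6, 19/36, 11/36), so H(X) = 0.9982 nats
H(Y|X) = Σ_x P(X=x) · H(Y|X=x):
  P(Y|X=0) = (2/3, 1/3), H(Y|X=0) = 0.6365, weight P(X=0) = 1/6
  P(Y|X=1) = (12/19, 7/19), H(Y|X=1) = 0.6581, weight P(X=1) = 19/36
  P(Y|X=2) = (6/11, 5/11), H(Y|X=2) = 0.6890, weight P(X=2) = 11/36
H(Y|X) = 0.6640 nats

H(X) + H(Y|X) = 0.9982 + 0.6640 = 1.6621 nats

Both sides equal 1.6621 nats. ✓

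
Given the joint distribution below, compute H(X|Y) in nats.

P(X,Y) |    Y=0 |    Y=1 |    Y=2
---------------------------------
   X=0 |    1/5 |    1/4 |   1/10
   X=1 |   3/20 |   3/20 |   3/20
0.6719 nats

Using the chain rule: H(X|Y) = H(X,Y) - H(Y)

First, compute H(X,Y) = 1.7524 nats

Marginal P(Y) = (7/20, 2/5, 1/4)
H(Y) = 1.0805 nats

H(X|Y) = H(X,Y) - H(Y) = 1.7524 - 1.0805 = 0.6719 nats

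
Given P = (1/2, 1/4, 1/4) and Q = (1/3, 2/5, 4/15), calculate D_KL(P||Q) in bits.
0.0997 bits

KL divergence: D_KL(P||Q) = Σ p(x) log(p(x)/q(x))

Computing term by term:
  x=0: 1/2 × log_2[(1/2)/(1/3)] = 1/2 × 0.5850 = 0.2925
  x=1: 1/4 × log_2[(1/4)/(2/5)] = 1/4 × -0.6781 = -0.1695
  x=2: 1/4 × log_2[(1/4)/(4/15)] = 1/4 × -0.0931 = -0.0233

D_KL(P||Q) = 0.0997 bits

Note: KL divergence is always non-negative and equals 0 iff P = Q.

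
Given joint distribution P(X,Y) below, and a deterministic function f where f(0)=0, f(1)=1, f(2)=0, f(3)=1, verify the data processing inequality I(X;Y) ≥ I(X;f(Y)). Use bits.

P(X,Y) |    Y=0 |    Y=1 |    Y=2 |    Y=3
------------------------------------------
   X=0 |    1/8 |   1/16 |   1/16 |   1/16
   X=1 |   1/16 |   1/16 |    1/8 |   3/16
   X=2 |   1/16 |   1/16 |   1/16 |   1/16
I(X;Y) = 0.0706, I(X;f(Y)) = 0.0155, inequality holds: 0.0706 ≥ 0.0155

Data Processing Inequality: For any Markov chain X → Y → Z, we have I(X;Y) ≥ I(X;Z).

Here Z = f(Y) is a deterministic function of Y, forming X → Y → Z.

Original I(X;Y) = 0.0706 bits

After applying f:
P(X,Z) where Z=f(Y):
- P(X,Z=0) = P(X,Y=0) + P(X,Y=2)
- P(X,Z=1) = P(X,Y=1) + P(X,Y=3)

I(X;Z) = I(X;f(Y)) = 0.0155 bits

Verification: 0.0706 ≥ 0.0155 ✓

Information cannot be created by processing; the function f can only lose information about X.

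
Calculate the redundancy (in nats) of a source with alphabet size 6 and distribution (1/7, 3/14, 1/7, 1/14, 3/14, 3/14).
0.0570 nats

Redundancy measures how far a source is from maximum entropy:
R = H_max - H(X)

Maximum entropy for 6 symbols: H_max = log_e(6) = 1.7918 nats
Actual entropy: H(X) = 1.7348 nats
Redundancy: R = 1.7918 - 1.7348 = 0.0570 nats

This redundancy represents potential for compression: the source could be compressed by 0.0570 nats per symbol.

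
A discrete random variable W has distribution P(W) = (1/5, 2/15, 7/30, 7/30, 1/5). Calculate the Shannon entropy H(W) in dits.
0.6912 dits

Shannon entropy is H(X) = -Σ p(x) log p(x).

For P = (1/5, 2/15, 7/30, 7/30, 1/5):
H = -1/5 × log_10(1/5) -2/15 × log_10(2/15) -7/30 × log_10(7/30) -7/30 × log_10(7/30) -1/5 × log_10(1/5)
H = 0.6912 dits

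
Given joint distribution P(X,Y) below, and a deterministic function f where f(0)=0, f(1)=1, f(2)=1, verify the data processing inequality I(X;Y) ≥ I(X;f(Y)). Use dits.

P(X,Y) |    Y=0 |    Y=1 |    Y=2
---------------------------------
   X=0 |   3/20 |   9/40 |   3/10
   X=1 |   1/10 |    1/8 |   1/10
I(X;Y) = 0.0040, I(X;f(Y)) = 0.0018, inequality holds: 0.0040 ≥ 0.0018

Data Processing Inequality: For any Markov chain X → Y → Z, we have I(X;Y) ≥ I(X;Z).

Here Z = f(Y) is a deterministic function of Y, forming X → Y → Z.

Original I(X;Y) = 0.0040 dits

After applying f:
P(X,Z) where Z=f(Y):
- P(X,Z=0) = P(X,Y=0)
- P(X,Z=1) = P(X,Y=1) + P(X,Y=2)

I(X;Z) = I(X;f(Y)) = 0.0018 dits

Verification: 0.0040 ≥ 0.0018 ✓

Information cannot be created by processing; the function f can only lose information about X.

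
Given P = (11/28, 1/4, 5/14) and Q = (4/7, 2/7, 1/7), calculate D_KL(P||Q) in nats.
0.1467 nats

KL divergence: D_KL(P||Q) = Σ p(x) log(p(x)/q(x))

Computing term by term:
  x=0: 11/28 × log_e[(11/28)/(4/7)] = 11/28 × -0.3747 = -0.1472
  x=1: 1/4 × log_e[(1/4)/(2/7)] = 1/4 × -0.1335 = -0.0334
  x=2: 5/14 × log_e[(5/14)/(1/7)] = 5/14 × 0.9163 = 0.3272

D_KL(P||Q) = 0.1467 nats

Note: KL divergence is always non-negative and equals 0 iff P = Q.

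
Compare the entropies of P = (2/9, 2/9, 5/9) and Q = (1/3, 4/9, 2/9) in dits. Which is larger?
Q

Computing entropies in dits:
H(P) = 0.4321
H(Q) = 0.4607

Distribution Q has higher entropy.

Intuition: The distribution closer to uniform (more spread out) has higher entropy.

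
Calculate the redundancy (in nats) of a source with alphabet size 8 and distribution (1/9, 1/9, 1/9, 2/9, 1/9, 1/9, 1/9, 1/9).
0.0362 nats

Redundancy measures how far a source is from maximum entropy:
R = H_max - H(X)

Maximum entropy for 8 symbols: H_max = log_e(8) = 2.0794 nats
Actual entropy: H(X) = 2.0432 nats
Redundancy: R = 2.0794 - 2.0432 = 0.0362 nats

This redundancy represents potential for compression: the source could be compressed by 0.0362 nats per symbol.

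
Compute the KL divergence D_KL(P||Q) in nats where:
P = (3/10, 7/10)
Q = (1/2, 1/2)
0.0823 nats

KL divergence: D_KL(P||Q) = Σ p(x) log(p(x)/q(x))

Computing term by term:
  x=0: 3/10 × log_e[(3/10)/(1/2)] = 3/10 × -0.5108 = -0.1532
  x=1: 7/10 × log_e[(7/10)/(1/2)] = 7/10 × 0.3365 = 0.2355

D_KL(P||Q) = 0.0823 nats

Note: KL divergence is always non-negative and equals 0 iff P = Q.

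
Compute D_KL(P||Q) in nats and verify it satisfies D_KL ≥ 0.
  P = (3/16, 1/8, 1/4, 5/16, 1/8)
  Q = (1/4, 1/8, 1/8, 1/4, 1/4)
0.1024 nats

KL divergence satisfies the Gibbs inequality: D_KL(P||Q) ≥ 0 for all distributions P, Q.

D_KL(P||Q) = Σ p(x) log(p(x)/q(x))
Term by term:
  x=0: 3/16 × log_e[(3/16)/(1/4)] = -0.0539
  x=1: 1/8 × log_e[(1/8)/(1/8)] = 0.0000
  x=2: 1/4 × log_e[(1/4)/(1/8)] = 0.1733
  x=3: 5/16 × log_e[(5/16)/(1/4)] = 0.0697
  x=4: 1/8 × log_e[(1/8)/(1/4)] = -0.0866
D_KL(P||Q) = 0.1024 nats

D_KL(P||Q) = 0.1024 ≥ 0 ✓

This non-negativity is a fundamental property: relative entropy cannot be negative because it measures how different Q is from P.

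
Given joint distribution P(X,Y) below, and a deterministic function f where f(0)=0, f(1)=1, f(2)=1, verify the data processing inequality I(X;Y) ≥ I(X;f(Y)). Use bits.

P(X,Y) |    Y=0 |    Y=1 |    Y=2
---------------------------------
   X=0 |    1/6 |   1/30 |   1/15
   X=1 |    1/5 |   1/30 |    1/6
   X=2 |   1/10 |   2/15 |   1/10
I(X;Y) = 0.1058, I(X;f(Y)) = 0.0485, inequality holds: 0.1058 ≥ 0.0485

Data Processing Inequality: For any Markov chain X → Y → Z, we have I(X;Y) ≥ I(X;Z).

Here Z = f(Y) is a deterministic function of Y, forming X → Y → Z.

Original I(X;Y) = 0.1058 bits

After applying f:
P(X,Z) where Z=f(Y):
- P(X,Z=0) = P(X,Y=0)
- P(X,Z=1) = P(X,Y=1) + P(X,Y=2)

I(X;Z) = I(X;f(Y)) = 0.0485 bits

Verification: 0.1058 ≥ 0.0485 ✓

Information cannot be created by processing; the function f can only lose information about X.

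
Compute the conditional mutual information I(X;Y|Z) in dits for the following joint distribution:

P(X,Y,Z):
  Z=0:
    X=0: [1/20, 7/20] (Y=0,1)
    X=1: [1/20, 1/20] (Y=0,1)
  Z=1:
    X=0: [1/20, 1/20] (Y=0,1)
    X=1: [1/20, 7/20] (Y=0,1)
0.0262 dits

Conditional mutual information: I(X;Y|Z) = H(X|Z) + H(Y|Z) - H(X,Y|Z)

H(Z) = 0.3010
H(X,Z) = 0.5184 → H(X|Z) = 0.2173
H(Y,Z) = 0.5184 → H(Y|Z) = 0.2173
H(X,Y,Z) = 0.7095 → H(X,Y|Z) = 0.4084

I(X;Y|Z) = 0.2173 + 0.2173 - 0.4084 = 0.0262 dits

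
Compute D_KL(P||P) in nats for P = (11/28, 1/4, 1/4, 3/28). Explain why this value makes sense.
0.0000 nats

KL divergence satisfies the Gibbs inequality: D_KL(P||Q) ≥ 0 for all distributions P, Q.

D_KL(P||Q) = Σ p(x) log(p(x)/q(x))
Each term is p(x) × log_e(p(x)/p(x)) = p(x) × log_e(1) = 0, so the sum is 0.
D_KL(P||Q) = 0.0000 nats

When P = Q, the KL divergence is exactly 0, as there is no 'divergence' between identical distributions.

This non-negativity is a fundamental property: relative entropy cannot be negative because it measures how different Q is from P.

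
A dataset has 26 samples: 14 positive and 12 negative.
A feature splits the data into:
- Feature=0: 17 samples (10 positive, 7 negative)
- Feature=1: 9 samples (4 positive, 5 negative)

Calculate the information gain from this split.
0.0136 bits

Information Gain = H(Y) - H(Y|Feature)

Before split:
P(positive) = 14/26 = 0.5385
H(Y) = 0.9957 bits

After split:
Feature=0: H = 0.9774 bits (weight = 17/26)
Feature=1: H = 0.9911 bits (weight = 9/26)
H(Y|Feature) = (17/26)×0.9774 + (9/26)×0.9911 = 0.9821 bits

Information Gain = 0.9957 - 0.9821 = 0.0136 bits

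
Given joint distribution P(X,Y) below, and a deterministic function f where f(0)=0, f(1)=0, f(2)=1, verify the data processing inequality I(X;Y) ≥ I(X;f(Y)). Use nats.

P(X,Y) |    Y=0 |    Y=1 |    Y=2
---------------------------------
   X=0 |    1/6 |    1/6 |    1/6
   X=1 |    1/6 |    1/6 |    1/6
I(X;Y) = 0.0000, I(X;f(Y)) = 0.0000, inequality holds: 0.0000 ≥ 0.0000

Data Processing Inequality: For any Markov chain X → Y → Z, we have I(X;Y) ≥ I(X;Z).

Here Z = f(Y) is a deterministic function of Y, forming X → Y → Z.

Original I(X;Y) = 0.0000 nats

After applying f:
P(X,Z) where Z=f(Y):
- P(X,Z=0) = P(X,Y=0) + P(X,Y=1)
- P(X,Z=1) = P(X,Y=2)

I(X;Z) = I(X;f(Y)) = 0.0000 nats

Verification: 0.0000 ≥ 0.0000 ✓

Information cannot be created by processing; the function f can only lose information about X.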